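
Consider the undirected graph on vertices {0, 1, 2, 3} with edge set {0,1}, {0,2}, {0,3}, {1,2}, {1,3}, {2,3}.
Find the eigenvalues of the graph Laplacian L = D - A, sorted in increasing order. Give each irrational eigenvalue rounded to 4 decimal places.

[0, 4, 4, 4]

With the vertex order [0, 1, 2, 3], the degrees are [3, 3, 3, 3], giving D = diag(3, 3, 3, 3) and L = D - A. Since every row of L sums to 0, the all-ones vector is in the kernel and 0 is an eigenvalue. The largest eigenvalue, 4, is at most the vertex count 4.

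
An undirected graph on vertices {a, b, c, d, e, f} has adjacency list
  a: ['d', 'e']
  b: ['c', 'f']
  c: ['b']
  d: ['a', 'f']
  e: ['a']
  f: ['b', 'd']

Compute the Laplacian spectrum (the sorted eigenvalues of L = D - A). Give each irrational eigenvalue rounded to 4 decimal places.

With the vertex order [a, b, c, d, e, f], the degrees are [2, 2, 1, 2, 1, 2], giving D = diag(2, 2, 1, 2, 1, 2) and L = D - A. The multiplicity of 0 as a Laplacian eigenvalue equals the number of connected components.

[0, 0.2679, 1, 2, 3, 3.7321]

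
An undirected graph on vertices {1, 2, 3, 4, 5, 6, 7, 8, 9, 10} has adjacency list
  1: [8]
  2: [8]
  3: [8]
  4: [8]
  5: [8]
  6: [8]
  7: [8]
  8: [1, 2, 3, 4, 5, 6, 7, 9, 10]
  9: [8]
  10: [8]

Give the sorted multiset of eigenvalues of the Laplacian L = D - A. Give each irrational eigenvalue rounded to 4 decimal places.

Reading degrees in the order [1, 2, 3, 4, 5, 6, 7, 8, 9, 10] gives [1, 1, 1, 1, 1, 1, 1, 9, 1, 1]; set D = diag(1, 1, 1, 1, 1, 1, 1, 9, 1, 1) and form L = D - A. Diagonalising L (or applying a numerical eigensolver to the 10x10 matrix) gives the spectrum above. There is one zero in the spectrum, matching the 1 component. The largest eigenvalue, 10, is at most the vertex count 10.

[0, 1, 1, 1, 1, 1, 1, 1, 1, 10]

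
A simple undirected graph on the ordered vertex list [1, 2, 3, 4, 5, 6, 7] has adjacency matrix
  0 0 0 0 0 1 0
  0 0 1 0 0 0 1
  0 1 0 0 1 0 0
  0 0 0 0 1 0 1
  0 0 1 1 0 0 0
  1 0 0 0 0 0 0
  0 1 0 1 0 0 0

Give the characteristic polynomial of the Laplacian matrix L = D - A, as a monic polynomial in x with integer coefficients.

Each diagonal entry of L is the vertex degree and each off-diagonal entry is -1 where an edge is present, 0 otherwise; in the order [1, 2, 3, 4, 5, 6, 7] the diagonal is [1, 2, 2, 2, 2, 1, 2]. L has integer entries, so p(x) = det(xI - L) has integer coefficients. Expanding the determinant yields x^7 - 12x^6 + 55x^5 - 120x^4 + 125x^3 - 50x^2. The coefficient of x^6 equals -trace(L) = -12, matching the sum of degrees. The eigenvalues sum to 12, which equals trace(L) = 2|E|. The largest eigenvalue, 3.6180, is at most the vertex count 7.

x^7 - 12x^6 + 55x^5 - 120x^4 + 125x^3 - 50x^2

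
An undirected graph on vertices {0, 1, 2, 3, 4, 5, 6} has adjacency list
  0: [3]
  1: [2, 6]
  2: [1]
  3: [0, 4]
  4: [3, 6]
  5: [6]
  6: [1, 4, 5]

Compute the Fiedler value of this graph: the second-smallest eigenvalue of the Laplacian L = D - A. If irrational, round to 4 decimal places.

0.2603

With the vertex order [0, 1, 2, 3, 4, 5, 6], the degrees are [1, 2, 1, 2, 2, 1, 3], giving D = diag(1, 2, 1, 2, 2, 1, 3) and L = D - A. The sorted Laplacian eigenvalues are [0, 0.2603, 0.6262, 1.4055, 2.2742, 3.0996, 4.3342]; the algebraic connectivity is the second entry, 0.2603. The eigenvalues sum to 12, which equals trace(L) = 2|E|.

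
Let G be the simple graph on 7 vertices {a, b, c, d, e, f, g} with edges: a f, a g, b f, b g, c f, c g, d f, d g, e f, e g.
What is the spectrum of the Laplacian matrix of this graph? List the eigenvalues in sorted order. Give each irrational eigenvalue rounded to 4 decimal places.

[0, 2, 2, 2, 2, 5, 7]

With the vertex order [a, b, c, d, e, f, g], the degrees are [2, 2, 2, 2, 2, 5, 5], giving D = diag(2, 2, 2, 2, 2, 5, 5) and L = D - A. Since every row of L sums to 0, the all-ones vector is in the kernel and 0 is an eigenvalue. There is one zero in the spectrum, matching the 1 component. The largest eigenvalue, 7, is at most the vertex count 7.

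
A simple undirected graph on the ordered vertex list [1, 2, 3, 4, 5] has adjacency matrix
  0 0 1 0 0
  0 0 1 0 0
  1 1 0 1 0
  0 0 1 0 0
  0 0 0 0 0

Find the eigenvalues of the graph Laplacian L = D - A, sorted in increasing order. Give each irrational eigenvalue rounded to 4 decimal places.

[0, 0, 1, 1, 4]

Reading degrees in the order [1, 2, 3, 4, 5] gives [1, 1, 3, 1, 0]; set D = diag(1, 1, 3, 1, 0) and form L = D - A. Since every row of L sums to 0, the all-ones vector is in the kernel and 0 is an eigenvalue. The 2 zero eigenvalues correspond to the 2 connected components. There are 2 zeros in the spectrum, matching the 2 components.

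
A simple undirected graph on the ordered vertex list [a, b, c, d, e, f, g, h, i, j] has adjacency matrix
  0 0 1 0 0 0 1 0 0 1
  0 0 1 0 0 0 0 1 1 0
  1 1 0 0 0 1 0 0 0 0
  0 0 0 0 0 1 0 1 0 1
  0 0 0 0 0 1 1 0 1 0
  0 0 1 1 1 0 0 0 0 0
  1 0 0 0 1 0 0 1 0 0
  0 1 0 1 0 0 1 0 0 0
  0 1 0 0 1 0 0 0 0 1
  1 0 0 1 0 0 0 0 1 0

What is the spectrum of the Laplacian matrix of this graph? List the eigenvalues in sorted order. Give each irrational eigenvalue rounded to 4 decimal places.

With the vertex order [a, b, c, d, e, f, g, h, i, j], the degrees are [3, 3, 3, 3, 3, 3, 3, 3, 3, 3], giving D = diag(3, 3, 3, 3, 3, 3, 3, 3, 3, 3) and L = D - A. The multiplicity of 0 as a Laplacian eigenvalue equals the number of connected components.

[0, 2, 2, 2, 2, 2, 5, 5, 5, 5]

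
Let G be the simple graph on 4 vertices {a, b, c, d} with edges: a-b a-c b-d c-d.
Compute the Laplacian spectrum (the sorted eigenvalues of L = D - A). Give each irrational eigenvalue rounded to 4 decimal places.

[0, 2, 2, 4]

Each diagonal entry of L is the vertex degree and each off-diagonal entry is -1 where an edge is present, 0 otherwise; in the order [a, b, c, d] the diagonal is [2, 2, 2, 2]. Since every row of L sums to 0, the all-ones vector is in the kernel and 0 is an eigenvalue. The single zero eigenvalue shows the graph is connected.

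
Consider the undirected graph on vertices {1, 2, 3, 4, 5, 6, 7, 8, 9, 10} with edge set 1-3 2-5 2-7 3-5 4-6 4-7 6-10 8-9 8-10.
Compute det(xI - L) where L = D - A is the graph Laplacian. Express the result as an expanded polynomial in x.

x^10 - 18x^9 + 136x^8 - 560x^7 + 1365x^6 - 2002x^5 + 1716x^4 - 792x^3 + 165x^2 - 10x

Each diagonal entry of L is the vertex degree and each off-diagonal entry is -1 where an edge is present, 0 otherwise; in the order [1, 2, 3, 4, 5, 6, 7, 8, 9, 10] the diagonal is [1, 2, 2, 2, 2, 2, 2, 2, 1, 2]. L has integer entries, so p(x) = det(xI - L) has integer coefficients. Expanding the determinant yields x^10 - 18x^9 + 136x^8 - 560x^7 + 1365x^6 - 2002x^5 + 1716x^4 - 792x^3 + 165x^2 - 10x. Since p(0) = det(-L) = 0, x divides p(x).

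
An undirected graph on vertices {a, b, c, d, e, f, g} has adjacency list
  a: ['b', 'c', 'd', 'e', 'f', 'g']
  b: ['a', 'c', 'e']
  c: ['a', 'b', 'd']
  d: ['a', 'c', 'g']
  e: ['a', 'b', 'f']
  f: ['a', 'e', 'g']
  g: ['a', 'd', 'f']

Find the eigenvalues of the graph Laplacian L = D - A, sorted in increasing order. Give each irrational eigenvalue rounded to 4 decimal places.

[0, 2, 2, 4, 4, 5, 7]

Reading degrees in the order [a, b, c, d, e, f, g] gives [6, 3, 3, 3, 3, 3, 3]; set D = diag(6, 3, 3, 3, 3, 3, 3) and form L = D - A. Diagonalising L (or applying a numerical eigensolver to the 7x7 matrix) gives the spectrum above. There is one zero in the spectrum, matching the 1 component. By the matrix-tree theorem the graph has (1/7) * product of the nonzero eigenvalues = 320 spanning trees.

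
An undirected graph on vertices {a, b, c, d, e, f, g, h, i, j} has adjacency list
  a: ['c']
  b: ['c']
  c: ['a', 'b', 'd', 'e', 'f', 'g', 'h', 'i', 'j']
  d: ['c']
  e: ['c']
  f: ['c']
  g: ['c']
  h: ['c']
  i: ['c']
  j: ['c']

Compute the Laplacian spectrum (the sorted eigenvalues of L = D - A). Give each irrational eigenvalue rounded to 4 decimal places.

[0, 1, 1, 1, 1, 1, 1, 1, 1, 10]

Each diagonal entry of L is the vertex degree and each off-diagonal entry is -1 where an edge is present, 0 otherwise; in the order [a, b, c, d, e, f, g, h, i, j] the diagonal is [1, 1, 9, 1, 1, 1, 1, 1, 1, 1]. Diagonalising L (or applying a numerical eigensolver to the 10x10 matrix) gives the spectrum above. The single zero eigenvalue shows the graph is connected.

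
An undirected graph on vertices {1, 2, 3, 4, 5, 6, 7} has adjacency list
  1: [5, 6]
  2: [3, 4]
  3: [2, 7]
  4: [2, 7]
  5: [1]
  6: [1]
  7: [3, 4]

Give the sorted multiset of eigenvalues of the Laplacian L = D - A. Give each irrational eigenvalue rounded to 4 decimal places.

[0, 0, 1, 2, 2, 3, 4]

Each diagonal entry of L is the vertex degree and each off-diagonal entry is -1 where an edge is present, 0 otherwise; in the order [1, 2, 3, 4, 5, 6, 7] the diagonal is [2, 2, 2, 2, 1, 1, 2]. Diagonalising L (or applying a numerical eigensolver to the 7x7 matrix) gives the spectrum above. The 2 zero eigenvalues correspond to the 2 connected components. The largest eigenvalue, 4, is at most the vertex count 7.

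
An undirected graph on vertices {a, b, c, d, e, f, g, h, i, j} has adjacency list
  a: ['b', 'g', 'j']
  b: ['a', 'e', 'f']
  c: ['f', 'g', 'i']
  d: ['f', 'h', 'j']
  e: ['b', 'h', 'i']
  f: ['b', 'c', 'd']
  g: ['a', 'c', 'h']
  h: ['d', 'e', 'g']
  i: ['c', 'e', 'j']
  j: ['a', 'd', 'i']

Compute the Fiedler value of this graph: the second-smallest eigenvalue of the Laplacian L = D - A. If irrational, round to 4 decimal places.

Each diagonal entry of L is the vertex degree and each off-diagonal entry is -1 where an edge is present, 0 otherwise; in the order [a, b, c, d, e, f, g, h, i, j] the diagonal is [3, 3, 3, 3, 3, 3, 3, 3, 3, 3]. The sorted Laplacian eigenvalues are [0, 2, 2, 2, 2, 2, 5, 5, 5, 5]; the algebraic connectivity is the second entry, 2.

2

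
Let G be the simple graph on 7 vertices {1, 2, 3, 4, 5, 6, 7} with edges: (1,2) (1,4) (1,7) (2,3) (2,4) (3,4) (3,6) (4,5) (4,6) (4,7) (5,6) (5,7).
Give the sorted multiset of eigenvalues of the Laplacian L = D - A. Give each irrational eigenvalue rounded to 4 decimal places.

Each diagonal entry of L is the vertex degree and each off-diagonal entry is -1 where an edge is present, 0 otherwise; in the order [1, 2, 3, 4, 5, 6, 7] the diagonal is [3, 3, 3, 6, 3, 3, 3]. Diagonalising L (or applying a numerical eigensolver to the 7x7 matrix) gives the spectrum above. The largest eigenvalue, 7, is at most the vertex count 7.

[0, 2, 2, 4, 4, 5, 7]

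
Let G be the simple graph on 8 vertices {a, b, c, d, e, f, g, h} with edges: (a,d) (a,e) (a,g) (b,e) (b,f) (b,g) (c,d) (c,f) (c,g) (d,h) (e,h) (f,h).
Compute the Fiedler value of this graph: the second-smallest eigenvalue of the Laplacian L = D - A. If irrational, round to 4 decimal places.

2

With the vertex order [a, b, c, d, e, f, g, h], the degrees are [3, 3, 3, 3, 3, 3, 3, 3], giving D = diag(3, 3, 3, 3, 3, 3, 3, 3) and L = D - A. The smallest Laplacian eigenvalue is always 0. The next one, lambda_2 = 2, measures how hard the graph is to disconnect: larger values mean better connectivity. The eigenvalues sum to 24, which equals trace(L) = 2|E|.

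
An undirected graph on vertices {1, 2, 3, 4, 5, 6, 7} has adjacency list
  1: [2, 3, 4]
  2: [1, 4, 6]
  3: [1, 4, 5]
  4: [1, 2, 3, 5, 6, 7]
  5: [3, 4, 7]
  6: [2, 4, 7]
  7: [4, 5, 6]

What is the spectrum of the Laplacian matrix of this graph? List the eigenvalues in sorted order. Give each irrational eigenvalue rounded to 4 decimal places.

With the vertex order [1, 2, 3, 4, 5, 6, 7], the degrees are [3, 3, 3, 6, 3, 3, 3], giving D = diag(3, 3, 3, 6, 3, 3, 3) and L = D - A. Since every row of L sums to 0, the all-ones vector is in the kernel and 0 is an eigenvalue. The single zero eigenvalue shows the graph is connected. The eigenvalues sum to 24, which equals trace(L) = 2|E|.

[0, 2, 2, 4, 4, 5, 7]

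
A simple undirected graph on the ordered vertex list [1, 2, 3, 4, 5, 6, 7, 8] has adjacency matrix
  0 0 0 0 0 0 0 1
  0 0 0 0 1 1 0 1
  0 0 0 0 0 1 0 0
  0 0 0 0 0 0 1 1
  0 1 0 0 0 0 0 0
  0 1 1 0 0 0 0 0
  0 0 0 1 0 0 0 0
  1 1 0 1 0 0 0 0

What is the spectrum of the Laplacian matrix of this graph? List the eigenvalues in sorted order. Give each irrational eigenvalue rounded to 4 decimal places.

Each diagonal entry of L is the vertex degree and each off-diagonal entry is -1 where an edge is present, 0 otherwise; in the order [1, 2, 3, 4, 5, 6, 7, 8] the diagonal is [1, 3, 1, 2, 1, 2, 1, 3]. The multiplicity of 0 as a Laplacian eigenvalue equals the number of connected components. There is one zero in the spectrum, matching the 1 component. By the matrix-tree theorem the graph has (1/8) * product of the nonzero eigenvalues = 1 spanning tree.

[0, 0.2509, 0.5858, 0.7287, 2, 2.3349, 3.4142, 4.6855]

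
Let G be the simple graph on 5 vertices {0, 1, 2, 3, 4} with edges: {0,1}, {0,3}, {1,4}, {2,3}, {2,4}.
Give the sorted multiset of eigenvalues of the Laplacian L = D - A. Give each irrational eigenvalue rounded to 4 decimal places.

[0, 1.3820, 1.3820, 3.6180, 3.6180]

Reading degrees in the order [0, 1, 2, 3, 4] gives [2, 2, 2, 2, 2]; set D = diag(2, 2, 2, 2, 2) and form L = D - A. The multiplicity of 0 as a Laplacian eigenvalue equals the number of connected components.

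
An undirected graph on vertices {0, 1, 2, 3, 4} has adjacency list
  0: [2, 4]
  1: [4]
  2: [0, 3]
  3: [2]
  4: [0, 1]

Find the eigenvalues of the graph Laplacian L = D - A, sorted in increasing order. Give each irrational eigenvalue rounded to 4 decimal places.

Reading degrees in the order [0, 1, 2, 3, 4] gives [2, 1, 2, 1, 2]; set D = diag(2, 1, 2, 1, 2) and form L = D - A. Since every row of L sums to 0, the all-ones vector is in the kernel and 0 is an eigenvalue. The eigenvalues sum to 8, which equals trace(L) = 2|E|.

[0, 0.3820, 1.3820, 2.6180, 3.6180]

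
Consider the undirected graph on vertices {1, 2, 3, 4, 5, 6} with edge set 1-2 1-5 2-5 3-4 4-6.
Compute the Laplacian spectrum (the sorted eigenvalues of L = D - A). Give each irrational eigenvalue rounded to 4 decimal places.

Reading degrees in the order [1, 2, 3, 4, 5, 6] gives [2, 2, 1, 2, 2, 1]; set D = diag(2, 2, 1, 2, 2, 1) and form L = D - A. Diagonalising L (or applying a numerical eigensolver to the 6x6 matrix) gives the spectrum above. The 2 zero eigenvalues correspond to the 2 connected components. The eigenvalues sum to 10, which equals trace(L) = 2|E|.

[0, 0, 1, 3, 3, 3]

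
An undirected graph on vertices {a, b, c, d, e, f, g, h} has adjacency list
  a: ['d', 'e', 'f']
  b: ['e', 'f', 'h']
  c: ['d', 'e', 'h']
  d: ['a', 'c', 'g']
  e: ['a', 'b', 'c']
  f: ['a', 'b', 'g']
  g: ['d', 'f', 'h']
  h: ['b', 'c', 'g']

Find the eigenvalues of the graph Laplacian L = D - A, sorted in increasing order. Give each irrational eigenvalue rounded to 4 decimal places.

Each diagonal entry of L is the vertex degree and each off-diagonal entry is -1 where an edge is present, 0 otherwise; in the order [a, b, c, d, e, f, g, h] the diagonal is [3, 3, 3, 3, 3, 3, 3, 3]. The multiplicity of 0 as a Laplacian eigenvalue equals the number of connected components. The single zero eigenvalue shows the graph is connected.

[0, 2, 2, 2, 4, 4, 4, 6]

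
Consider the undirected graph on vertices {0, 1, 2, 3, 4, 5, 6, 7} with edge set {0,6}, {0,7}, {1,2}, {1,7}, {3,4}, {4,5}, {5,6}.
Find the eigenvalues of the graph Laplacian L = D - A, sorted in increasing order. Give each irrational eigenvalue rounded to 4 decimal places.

With the vertex order [0, 1, 2, 3, 4, 5, 6, 7], the degrees are [2, 2, 1, 1, 2, 2, 2, 2], giving D = diag(2, 2, 1, 1, 2, 2, 2, 2) and L = D - A. Diagonalising L (or applying a numerical eigensolver to the 8x8 matrix) gives the spectrum above.

[0, 0.1522, 0.5858, 1.2346, 2, 2.7654, 3.4142, 3.8478]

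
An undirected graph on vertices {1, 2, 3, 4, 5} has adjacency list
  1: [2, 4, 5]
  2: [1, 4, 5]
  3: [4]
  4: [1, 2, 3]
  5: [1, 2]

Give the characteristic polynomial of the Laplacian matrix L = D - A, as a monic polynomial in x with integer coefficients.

x^5 - 12x^4 + 50x^3 - 82x^2 + 40x

Each diagonal entry of L is the vertex degree and each off-diagonal entry is -1 where an edge is present, 0 otherwise; in the order [1, 2, 3, 4, 5] the diagonal is [3, 3, 1, 3, 2]. L has integer entries, so p(x) = det(xI - L) has integer coefficients. Expanding the determinant yields x^5 - 12x^4 + 50x^3 - 82x^2 + 40x. The constant term is 0 because L is singular (the all-ones vector lies in its kernel).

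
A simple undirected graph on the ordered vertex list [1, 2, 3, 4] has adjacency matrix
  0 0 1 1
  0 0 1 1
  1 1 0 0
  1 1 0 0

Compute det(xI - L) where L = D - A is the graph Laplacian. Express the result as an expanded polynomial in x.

Reading degrees in the order [1, 2, 3, 4] gives [2, 2, 2, 2]; set D = diag(2, 2, 2, 2) and form L = D - A. The eigenvalues of L are [0, 2, 2, 4]; the characteristic polynomial is the product of (x - lambda_i), which multiplies out to x^4 - 8x^3 + 20x^2 - 16x. Since p(0) = det(-L) = 0, x divides p(x). The largest eigenvalue, 4, is at most the vertex count 4. By the matrix-tree theorem the graph has (1/4) * product of the nonzero eigenvalues = 4 spanning trees.

x^4 - 8x^3 + 20x^2 - 16x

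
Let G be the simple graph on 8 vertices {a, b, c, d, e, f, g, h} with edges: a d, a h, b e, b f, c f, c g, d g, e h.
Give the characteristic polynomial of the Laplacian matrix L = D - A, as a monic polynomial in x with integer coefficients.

x^8 - 16x^7 + 104x^6 - 352x^5 + 660x^4 - 672x^3 + 336x^2 - 64x

Each diagonal entry of L is the vertex degree and each off-diagonal entry is -1 where an edge is present, 0 otherwise; in the order [a, b, c, d, e, f, g, h] the diagonal is [2, 2, 2, 2, 2, 2, 2, 2]. L has integer entries, so p(x) = det(xI - L) has integer coefficients. Expanding the determinant yields x^8 - 16x^7 + 104x^6 - 352x^5 + 660x^4 - 672x^3 + 336x^2 - 64x. Since p(0) = det(-L) = 0, x divides p(x).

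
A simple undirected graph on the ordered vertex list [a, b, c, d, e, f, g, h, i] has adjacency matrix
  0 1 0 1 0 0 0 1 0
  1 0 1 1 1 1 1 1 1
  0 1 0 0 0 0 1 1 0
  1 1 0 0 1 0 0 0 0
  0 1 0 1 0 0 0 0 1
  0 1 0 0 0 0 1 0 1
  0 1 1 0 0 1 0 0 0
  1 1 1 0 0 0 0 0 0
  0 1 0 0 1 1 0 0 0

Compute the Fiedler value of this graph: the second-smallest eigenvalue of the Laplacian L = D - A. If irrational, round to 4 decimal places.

1.5858

Reading degrees in the order [a, b, c, d, e, f, g, h, i] gives [3, 8, 3, 3, 3, 3, 3, 3, 3]; set D = diag(3, 8, 3, 3, 3, 3, 3, 3, 3) and form L = D - A. Computing the eigenvalues of L and sorting gives [0, 1.5858, 1.5858, 3, 3, 4.4142, 4.4142, 5, 9]. The Fiedler value lambda_2 = 1.5858 is strictly positive, so the graph is connected. The eigenvalues sum to 32, which equals trace(L) = 2|E|.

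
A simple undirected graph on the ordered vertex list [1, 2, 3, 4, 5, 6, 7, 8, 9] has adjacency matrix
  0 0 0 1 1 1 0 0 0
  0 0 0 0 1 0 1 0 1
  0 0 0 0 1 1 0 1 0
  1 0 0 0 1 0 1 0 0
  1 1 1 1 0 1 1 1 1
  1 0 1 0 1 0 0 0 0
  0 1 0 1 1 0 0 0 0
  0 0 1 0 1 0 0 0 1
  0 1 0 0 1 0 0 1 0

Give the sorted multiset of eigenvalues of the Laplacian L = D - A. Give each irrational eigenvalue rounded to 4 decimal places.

[0, 1.5858, 1.5858, 3, 3, 4.4142, 4.4142, 5, 9]

With the vertex order [1, 2, 3, 4, 5, 6, 7, 8, 9], the degrees are [3, 3, 3, 3, 8, 3, 3, 3, 3], giving D = diag(3, 3, 3, 3, 8, 3, 3, 3, 3) and L = D - A. Since every row of L sums to 0, the all-ones vector is in the kernel and 0 is an eigenvalue. The single zero eigenvalue shows the graph is connected. The eigenvalues sum to 32, which equals trace(L) = 2|E|. By the matrix-tree theorem the graph has (1/9) * product of the nonzero eigenvalues = 2205 spanning trees.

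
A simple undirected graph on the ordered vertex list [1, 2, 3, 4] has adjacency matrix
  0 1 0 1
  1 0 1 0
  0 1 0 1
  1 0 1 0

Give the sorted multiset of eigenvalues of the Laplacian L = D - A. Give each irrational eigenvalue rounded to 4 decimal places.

[0, 2, 2, 4]

With the vertex order [1, 2, 3, 4], the degrees are [2, 2, 2, 2], giving D = diag(2, 2, 2, 2) and L = D - A. Diagonalising L (or applying a numerical eigensolver to the 4x4 matrix) gives the spectrum above. The single zero eigenvalue shows the graph is connected. There is one zero in the spectrum, matching the 1 component.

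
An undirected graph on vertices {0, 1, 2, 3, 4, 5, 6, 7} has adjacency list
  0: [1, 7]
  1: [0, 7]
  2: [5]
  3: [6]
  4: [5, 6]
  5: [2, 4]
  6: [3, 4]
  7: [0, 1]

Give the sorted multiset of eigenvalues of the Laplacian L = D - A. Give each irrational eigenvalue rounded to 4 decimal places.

Each diagonal entry of L is the vertex degree and each off-diagonal entry is -1 where an edge is present, 0 otherwise; in the order [0, 1, 2, 3, 4, 5, 6, 7] the diagonal is [2, 2, 1, 1, 2, 2, 2, 2]. Diagonalising L (or applying a numerical eigensolver to the 8x8 matrix) gives the spectrum above. The 2 zero eigenvalues correspond to the 2 connected components. The largest eigenvalue, 3.6180, is at most the vertex count 8.

[0, 0, 0.3820, 1.3820, 2.6180, 3, 3, 3.6180]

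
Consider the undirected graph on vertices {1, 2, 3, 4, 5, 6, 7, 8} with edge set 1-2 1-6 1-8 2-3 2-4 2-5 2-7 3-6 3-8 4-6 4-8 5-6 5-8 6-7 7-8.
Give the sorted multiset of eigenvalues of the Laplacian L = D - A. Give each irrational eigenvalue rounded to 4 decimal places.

[0, 3, 3, 3, 3, 5, 5, 8]

Each diagonal entry of L is the vertex degree and each off-diagonal entry is -1 where an edge is present, 0 otherwise; in the order [1, 2, 3, 4, 5, 6, 7, 8] the diagonal is [3, 5, 3, 3, 3, 5, 3, 5]. L is symmetric positive semidefinite, so every eigenvalue is real and nonnegative. The largest eigenvalue, 8, is at most the vertex count 8.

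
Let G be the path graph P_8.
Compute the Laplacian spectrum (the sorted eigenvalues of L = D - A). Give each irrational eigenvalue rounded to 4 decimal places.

The graph has 8 vertices and degree multiset [2, 2, 2, 2, 2, 2, 1, 1]; D is the diagonal matrix of degrees and L = D - A. Since every row of L sums to 0, the all-ones vector is in the kernel and 0 is an eigenvalue. The eigenvalues sum to 14, which equals trace(L) = 2|E|.

[0, 0.1522, 0.5858, 1.2346, 2, 2.7654, 3.4142, 3.8478]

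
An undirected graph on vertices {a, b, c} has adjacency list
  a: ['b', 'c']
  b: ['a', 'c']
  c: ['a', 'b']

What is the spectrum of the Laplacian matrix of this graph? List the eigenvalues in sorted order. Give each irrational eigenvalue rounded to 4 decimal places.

[0, 3, 3]

With the vertex order [a, b, c], the degrees are [2, 2, 2], giving D = diag(2, 2, 2) and L = D - A. Diagonalising L (or applying a numerical eigensolver to the 3x3 matrix) gives the spectrum above. The single zero eigenvalue shows the graph is connected. The largest eigenvalue, 3, is at most the vertex count 3.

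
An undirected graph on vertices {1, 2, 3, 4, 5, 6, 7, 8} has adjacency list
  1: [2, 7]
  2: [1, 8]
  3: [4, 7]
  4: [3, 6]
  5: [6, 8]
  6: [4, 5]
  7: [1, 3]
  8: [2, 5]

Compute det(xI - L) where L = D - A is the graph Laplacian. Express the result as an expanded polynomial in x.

Each diagonal entry of L is the vertex degree and each off-diagonal entry is -1 where an edge is present, 0 otherwise; in the order [1, 2, 3, 4, 5, 6, 7, 8] the diagonal is [2, 2, 2, 2, 2, 2, 2, 2]. L has integer entries, so p(x) = det(xI - L) has integer coefficients. Expanding the determinant yields x^8 - 16x^7 + 104x^6 - 352x^5 + 660x^4 - 672x^3 + 336x^2 - 64x. The coefficient of x^7 equals -trace(L) = -16, matching the sum of degrees. The largest eigenvalue, 4, is at most the vertex count 8.

x^8 - 16x^7 + 104x^6 - 352x^5 + 660x^4 - 672x^3 + 336x^2 - 64x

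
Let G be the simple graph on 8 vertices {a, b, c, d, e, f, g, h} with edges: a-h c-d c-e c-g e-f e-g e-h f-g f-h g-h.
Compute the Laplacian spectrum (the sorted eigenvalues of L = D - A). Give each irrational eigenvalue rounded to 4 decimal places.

Each diagonal entry of L is the vertex degree and each off-diagonal entry is -1 where an edge is present, 0 otherwise; in the order [a, b, c, d, e, f, g, h] the diagonal is [1, 0, 3, 1, 4, 3, 4, 4]. Since every row of L sums to 0, the all-ones vector is in the kernel and 0 is an eigenvalue. The 2 zero eigenvalues correspond to the 2 connected components.

[0, 0, 0.6150, 1.1509, 3.1118, 4.6229, 5, 5.4993]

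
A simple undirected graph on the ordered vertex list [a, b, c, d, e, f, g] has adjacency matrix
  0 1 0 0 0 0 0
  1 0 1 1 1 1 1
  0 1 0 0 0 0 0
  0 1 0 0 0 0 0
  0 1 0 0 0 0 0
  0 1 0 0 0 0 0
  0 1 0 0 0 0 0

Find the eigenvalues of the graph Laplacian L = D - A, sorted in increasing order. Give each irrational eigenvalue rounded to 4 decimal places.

[0, 1, 1, 1, 1, 1, 7]

With the vertex order [a, b, c, d, e, f, g], the degrees are [1, 6, 1, 1, 1, 1, 1], giving D = diag(1, 6, 1, 1, 1, 1, 1) and L = D - A. Since every row of L sums to 0, the all-ones vector is in the kernel and 0 is an eigenvalue. The single zero eigenvalue shows the graph is connected. The eigenvalues sum to 12, which equals trace(L) = 2|E|. The largest eigenvalue, 7, is at most the vertex count 7.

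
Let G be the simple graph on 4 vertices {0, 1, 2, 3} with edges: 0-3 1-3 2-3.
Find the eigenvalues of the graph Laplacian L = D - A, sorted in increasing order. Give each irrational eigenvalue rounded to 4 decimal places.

[0, 1, 1, 4]

With the vertex order [0, 1, 2, 3], the degrees are [1, 1, 1, 3], giving D = diag(1, 1, 1, 3) and L = D - A. The multiplicity of 0 as a Laplacian eigenvalue equals the number of connected components. The single zero eigenvalue shows the graph is connected.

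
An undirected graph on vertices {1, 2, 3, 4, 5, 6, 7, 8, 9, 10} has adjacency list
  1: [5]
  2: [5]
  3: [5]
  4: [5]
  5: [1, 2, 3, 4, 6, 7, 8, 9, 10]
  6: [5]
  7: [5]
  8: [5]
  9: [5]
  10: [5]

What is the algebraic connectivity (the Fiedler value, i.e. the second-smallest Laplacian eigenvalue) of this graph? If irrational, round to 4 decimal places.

1

Reading degrees in the order [1, 2, 3, 4, 5, 6, 7, 8, 9, 10] gives [1, 1, 1, 1, 9, 1, 1, 1, 1, 1]; set D = diag(1, 1, 1, 1, 9, 1, 1, 1, 1, 1) and form L = D - A. The sorted Laplacian eigenvalues are [0, 1, 1, 1, 1, 1, 1, 1, 1, 10]; the algebraic connectivity is the second entry, 1. The eigenvalues sum to 18, which equals trace(L) = 2|E|. By the matrix-tree theorem the graph has (1/10) * product of the nonzero eigenvalues = 1 spanning tree.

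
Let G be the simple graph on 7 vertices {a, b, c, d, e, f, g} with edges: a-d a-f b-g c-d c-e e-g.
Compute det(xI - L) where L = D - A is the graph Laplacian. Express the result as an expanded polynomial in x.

Reading degrees in the order [a, b, c, d, e, f, g] gives [2, 1, 2, 2, 2, 1, 2]; set D = diag(2, 1, 2, 2, 2, 1, 2) and form L = D - A. L has integer entries, so p(x) = det(xI - L) has integer coefficients. Expanding the determinant yields x^7 - 12x^6 + 55x^5 - 120x^4 + 126x^3 - 56x^2 + 7x. The coefficient of x^6 equals -trace(L) = -12, matching the sum of degrees.

x^7 - 12x^6 + 55x^5 - 120x^4 + 126x^3 - 56x^2 + 7x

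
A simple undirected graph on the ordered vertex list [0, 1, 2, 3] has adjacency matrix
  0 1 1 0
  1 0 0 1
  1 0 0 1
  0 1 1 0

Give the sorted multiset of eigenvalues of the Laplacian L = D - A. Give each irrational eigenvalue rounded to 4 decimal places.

With the vertex order [0, 1, 2, 3], the degrees are [2, 2, 2, 2], giving D = diag(2, 2, 2, 2) and L = D - A. The multiplicity of 0 as a Laplacian eigenvalue equals the number of connected components. There is one zero in the spectrum, matching the 1 component.

[0, 2, 2, 4]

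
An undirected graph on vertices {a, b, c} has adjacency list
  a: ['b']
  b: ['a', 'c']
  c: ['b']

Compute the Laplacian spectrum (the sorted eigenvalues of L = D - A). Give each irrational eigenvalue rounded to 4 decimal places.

[0, 1, 3]

Reading degrees in the order [a, b, c] gives [1, 2, 1]; set D = diag(1, 2, 1) and form L = D - A. L is symmetric positive semidefinite, so every eigenvalue is real and nonnegative. The single zero eigenvalue shows the graph is connected. By the matrix-tree theorem the graph has (1/3) * product of the nonzero eigenvalues = 1 spanning tree.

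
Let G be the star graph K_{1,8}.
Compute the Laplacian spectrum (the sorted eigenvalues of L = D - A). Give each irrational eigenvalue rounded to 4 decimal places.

The graph has 9 vertices and degree multiset [8, 1, 1, 1, 1, 1, 1, 1, 1]; D is the diagonal matrix of degrees and L = D - A. The multiplicity of 0 as a Laplacian eigenvalue equals the number of connected components. The single zero eigenvalue shows the graph is connected. The eigenvalues sum to 16, which equals trace(L) = 2|E|.

[0, 1, 1, 1, 1, 1, 1, 1, 9]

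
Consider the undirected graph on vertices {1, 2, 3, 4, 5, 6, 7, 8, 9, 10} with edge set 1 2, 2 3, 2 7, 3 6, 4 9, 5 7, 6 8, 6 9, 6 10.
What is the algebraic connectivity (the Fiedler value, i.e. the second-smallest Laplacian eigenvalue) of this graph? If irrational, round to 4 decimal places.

Each diagonal entry of L is the vertex degree and each off-diagonal entry is -1 where an edge is present, 0 otherwise; in the order [1, 2, 3, 4, 5, 6, 7, 8, 9, 10] the diagonal is [1, 3, 2, 1, 1, 4, 2, 1, 2, 1]. The sorted Laplacian eigenvalues are [0, 0.1626, 0.5188, 0.6270, 1, 1.5072, 2.3111, 2.5027, 4.1701, 5.2005]; the algebraic connectivity is the second entry, 0.1626. There is one zero in the spectrum, matching the 1 component. The eigenvalues sum to 18, which equals trace(L) = 2|E|.

0.1626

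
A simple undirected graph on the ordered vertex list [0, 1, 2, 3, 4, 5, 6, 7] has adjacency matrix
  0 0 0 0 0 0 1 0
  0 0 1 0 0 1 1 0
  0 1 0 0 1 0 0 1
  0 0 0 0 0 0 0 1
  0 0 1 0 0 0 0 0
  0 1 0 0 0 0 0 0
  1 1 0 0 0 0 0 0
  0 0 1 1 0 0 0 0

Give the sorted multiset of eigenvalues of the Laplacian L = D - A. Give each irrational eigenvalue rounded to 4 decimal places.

Each diagonal entry of L is the vertex degree and each off-diagonal entry is -1 where an edge is present, 0 otherwise; in the order [0, 1, 2, 3, 4, 5, 6, 7] the diagonal is [1, 3, 3, 1, 1, 1, 2, 2]. The multiplicity of 0 as a Laplacian eigenvalue equals the number of connected components. By the matrix-tree theorem the graph has (1/8) * product of the nonzero eigenvalues = 1 spanning tree. The largest eigenvalue, 4.6855, is at most the vertex count 8.

[0, 0.2509, 0.5858, 0.7287, 2, 2.3349, 3.4142, 4.6855]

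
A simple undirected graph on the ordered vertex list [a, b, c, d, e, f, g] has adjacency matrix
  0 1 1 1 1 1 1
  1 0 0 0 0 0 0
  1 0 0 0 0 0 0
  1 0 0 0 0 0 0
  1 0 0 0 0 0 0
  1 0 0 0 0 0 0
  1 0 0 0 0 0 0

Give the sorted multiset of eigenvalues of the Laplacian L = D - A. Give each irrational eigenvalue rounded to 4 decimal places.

[0, 1, 1, 1, 1, 1, 7]

Each diagonal entry of L is the vertex degree and each off-diagonal entry is -1 where an edge is present, 0 otherwise; in the order [a, b, c, d, e, f, g] the diagonal is [6, 1, 1, 1, 1, 1, 1]. The multiplicity of 0 as a Laplacian eigenvalue equals the number of connected components. The single zero eigenvalue shows the graph is connected. There is one zero in the spectrum, matching the 1 component. The eigenvalues sum to 12, which equals trace(L) = 2|E|.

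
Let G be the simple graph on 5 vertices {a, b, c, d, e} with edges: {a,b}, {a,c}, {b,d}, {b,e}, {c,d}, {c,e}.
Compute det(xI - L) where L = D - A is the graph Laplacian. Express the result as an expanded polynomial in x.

Each diagonal entry of L is the vertex degree and each off-diagonal entry is -1 where an edge is present, 0 otherwise; in the order [a, b, c, d, e] the diagonal is [2, 3, 3, 2, 2]. L has integer entries, so p(x) = det(xI - L) has integer coefficients. Expanding the determinant yields x^5 - 12x^4 + 51x^3 - 92x^2 + 60x. The constant term is 0 because L is singular (the all-ones vector lies in its kernel). The largest eigenvalue, 5, is at most the vertex count 5.

x^5 - 12x^4 + 51x^3 - 92x^2 + 60x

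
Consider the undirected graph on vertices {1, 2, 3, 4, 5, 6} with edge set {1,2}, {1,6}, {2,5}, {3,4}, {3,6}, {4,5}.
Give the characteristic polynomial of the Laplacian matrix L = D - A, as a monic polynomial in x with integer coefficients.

With the vertex order [1, 2, 3, 4, 5, 6], the degrees are [2, 2, 2, 2, 2, 2], giving D = diag(2, 2, 2, 2, 2, 2) and L = D - A. L has integer entries, so p(x) = det(xI - L) has integer coefficients. Expanding the determinant yields x^6 - 12x^5 + 54x^4 - 112x^3 + 105x^2 - 36x. Since p(0) = det(-L) = 0, x divides p(x). By the matrix-tree theorem the graph has (1/6) * product of the nonzero eigenvalues = 6 spanning trees.

x^6 - 12x^5 + 54x^4 - 112x^3 + 105x^2 - 36x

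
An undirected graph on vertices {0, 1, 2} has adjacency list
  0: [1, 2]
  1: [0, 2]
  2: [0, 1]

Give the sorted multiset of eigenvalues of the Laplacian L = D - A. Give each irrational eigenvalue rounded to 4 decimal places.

With the vertex order [0, 1, 2], the degrees are [2, 2, 2], giving D = diag(2, 2, 2) and L = D - A. The multiplicity of 0 as a Laplacian eigenvalue equals the number of connected components. The single zero eigenvalue shows the graph is connected. The largest eigenvalue, 3, is at most the vertex count 3.

[0, 3, 3]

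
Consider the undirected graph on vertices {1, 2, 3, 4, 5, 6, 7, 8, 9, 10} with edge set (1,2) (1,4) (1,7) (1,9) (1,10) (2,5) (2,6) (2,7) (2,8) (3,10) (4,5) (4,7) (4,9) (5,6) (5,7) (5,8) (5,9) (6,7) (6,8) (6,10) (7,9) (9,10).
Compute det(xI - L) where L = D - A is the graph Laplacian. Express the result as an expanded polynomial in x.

x^10 - 44x^9 + 839x^8 - 9066x^7 + 60880x^6 - 261684x^5 + 712878x^4 - 1168614x^3 + 1018573x^2 - 341020x

Reading degrees in the order [1, 2, 3, 4, 5, 6, 7, 8, 9, 10] gives [5, 5, 1, 4, 6, 5, 6, 3, 5, 4]; set D = diag(5, 5, 1, 4, 6, 5, 6, 3, 5, 4) and form L = D - A. Computing det(xI - L) by cofactor expansion (or equivalently via sum-over-permutations) gives x^10 - 44x^9 + 839x^8 - 9066x^7 + 60880x^6 - 261684x^5 + 712878x^4 - 1168614x^3 + 1018573x^2 - 341020x. Since p(0) = det(-L) = 0, x divides p(x).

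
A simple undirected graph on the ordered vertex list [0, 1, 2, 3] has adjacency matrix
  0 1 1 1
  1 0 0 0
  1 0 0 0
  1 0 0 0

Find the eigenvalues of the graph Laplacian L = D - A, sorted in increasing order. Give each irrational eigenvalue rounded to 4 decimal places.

[0, 1, 1, 4]

With the vertex order [0, 1, 2, 3], the degrees are [3, 1, 1, 1], giving D = diag(3, 1, 1, 1) and L = D - A. The multiplicity of 0 as a Laplacian eigenvalue equals the number of connected components.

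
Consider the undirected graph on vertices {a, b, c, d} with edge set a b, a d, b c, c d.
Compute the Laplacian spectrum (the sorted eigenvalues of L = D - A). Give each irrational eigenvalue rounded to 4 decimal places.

Reading degrees in the order [a, b, c, d] gives [2, 2, 2, 2]; set D = diag(2, 2, 2, 2) and form L = D - A. Diagonalising L (or applying a numerical eigensolver to the 4x4 matrix) gives the spectrum above. The largest eigenvalue, 4, is at most the vertex count 4.

[0, 2, 2, 4]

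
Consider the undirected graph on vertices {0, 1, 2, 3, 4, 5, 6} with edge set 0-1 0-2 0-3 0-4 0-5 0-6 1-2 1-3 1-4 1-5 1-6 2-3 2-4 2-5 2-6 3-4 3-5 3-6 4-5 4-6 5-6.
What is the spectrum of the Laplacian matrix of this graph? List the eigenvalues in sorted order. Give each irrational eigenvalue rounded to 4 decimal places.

[0, 7, 7, 7, 7, 7, 7]

With the vertex order [0, 1, 2, 3, 4, 5, 6], the degrees are [6, 6, 6, 6, 6, 6, 6], giving D = diag(6, 6, 6, 6, 6, 6, 6) and L = D - A. The multiplicity of 0 as a Laplacian eigenvalue equals the number of connected components. The single zero eigenvalue shows the graph is connected. There is one zero in the spectrum, matching the 1 component.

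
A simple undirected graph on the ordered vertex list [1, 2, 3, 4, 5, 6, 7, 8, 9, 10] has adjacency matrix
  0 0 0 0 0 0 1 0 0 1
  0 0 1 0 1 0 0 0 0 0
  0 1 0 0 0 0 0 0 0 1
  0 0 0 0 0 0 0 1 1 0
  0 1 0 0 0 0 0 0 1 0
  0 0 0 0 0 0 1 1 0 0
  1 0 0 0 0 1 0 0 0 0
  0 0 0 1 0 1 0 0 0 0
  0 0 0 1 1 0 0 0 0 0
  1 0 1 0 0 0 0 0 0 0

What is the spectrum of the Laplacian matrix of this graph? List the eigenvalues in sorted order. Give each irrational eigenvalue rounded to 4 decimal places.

Reading degrees in the order [1, 2, 3, 4, 5, 6, 7, 8, 9, 10] gives [2, 2, 2, 2, 2, 2, 2, 2, 2, 2]; set D = diag(2, 2, 2, 2, 2, 2, 2, 2, 2, 2) and form L = D - A. The multiplicity of 0 as a Laplacian eigenvalue equals the number of connected components.

[0, 0.3820, 0.3820, 1.3820, 1.3820, 2.6180, 2.6180, 3.6180, 3.6180, 4]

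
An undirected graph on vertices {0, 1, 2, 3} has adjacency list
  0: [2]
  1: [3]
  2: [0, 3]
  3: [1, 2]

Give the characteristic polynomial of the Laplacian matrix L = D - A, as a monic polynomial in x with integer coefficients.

Reading degrees in the order [0, 1, 2, 3] gives [1, 1, 2, 2]; set D = diag(1, 1, 2, 2) and form L = D - A. Computing det(xI - L) by cofactor expansion (or equivalently via sum-over-permutations) gives x^4 - 6x^3 + 10x^2 - 4x. The constant term is 0 because L is singular (the all-ones vector lies in its kernel). By the matrix-tree theorem the graph has (1/4) * product of the nonzero eigenvalues = 1 spanning tree.

x^4 - 6x^3 + 10x^2 - 4x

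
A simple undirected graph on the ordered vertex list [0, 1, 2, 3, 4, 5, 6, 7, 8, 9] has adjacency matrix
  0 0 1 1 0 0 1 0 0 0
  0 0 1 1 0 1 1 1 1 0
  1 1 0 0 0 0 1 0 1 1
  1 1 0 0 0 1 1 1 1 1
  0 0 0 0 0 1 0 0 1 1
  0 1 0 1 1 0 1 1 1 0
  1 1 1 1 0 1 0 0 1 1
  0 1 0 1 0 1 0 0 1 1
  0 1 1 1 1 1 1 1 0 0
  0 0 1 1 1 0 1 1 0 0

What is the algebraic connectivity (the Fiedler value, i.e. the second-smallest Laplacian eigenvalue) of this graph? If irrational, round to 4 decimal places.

Reading degrees in the order [0, 1, 2, 3, 4, 5, 6, 7, 8, 9] gives [3, 6, 5, 7, 3, 6, 7, 5, 7, 5]; set D = diag(3, 6, 5, 7, 3, 6, 7, 5, 7, 5) and form L = D - A. The sorted Laplacian eigenvalues are [0, 2.3700, 3.3485, 4.6227, 5.0280, 6.3222, 7.3227, 7.6771, 8.3438, 8.9650]; the algebraic connectivity is the second entry, 2.3700. There is one zero in the spectrum, matching the 1 component.

2.3700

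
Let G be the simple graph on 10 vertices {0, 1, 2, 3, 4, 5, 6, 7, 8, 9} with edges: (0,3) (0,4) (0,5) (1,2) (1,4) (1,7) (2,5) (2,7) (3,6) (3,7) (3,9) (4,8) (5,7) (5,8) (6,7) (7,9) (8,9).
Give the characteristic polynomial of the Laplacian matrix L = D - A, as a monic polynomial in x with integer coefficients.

Reading degrees in the order [0, 1, 2, 3, 4, 5, 6, 7, 8, 9] gives [3, 3, 3, 4, 3, 4, 2, 6, 3, 3]; set D = diag(3, 3, 3, 4, 3, 4, 2, 6, 3, 3) and form L = D - A. Computing det(xI - L) by cofactor expansion (or equivalently via sum-over-permutations) gives x^10 - 34x^9 + 498x^8 - 4120x^7 + 21195x^6 - 70250x^5 + 149912x^4 - 198506x^3 + 147926x^2 - 47240x. The constant term is 0 because L is singular (the all-ones vector lies in its kernel). By the matrix-tree theorem the graph has (1/10) * product of the nonzero eigenvalues = 4724 spanning trees.

x^10 - 34x^9 + 498x^8 - 4120x^7 + 21195x^6 - 70250x^5 + 149912x^4 - 198506x^3 + 147926x^2 - 47240x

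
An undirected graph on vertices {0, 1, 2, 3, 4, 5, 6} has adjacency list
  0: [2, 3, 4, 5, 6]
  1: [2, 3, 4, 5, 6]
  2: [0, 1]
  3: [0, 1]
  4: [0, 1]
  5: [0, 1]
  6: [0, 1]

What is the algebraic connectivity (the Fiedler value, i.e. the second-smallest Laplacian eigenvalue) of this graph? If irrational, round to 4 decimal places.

Each diagonal entry of L is the vertex degree and each off-diagonal entry is -1 where an edge is present, 0 otherwise; in the order [0, 1, 2, 3, 4, 5, 6] the diagonal is [5, 5, 2, 2, 2, 2, 2]. The sorted Laplacian eigenvalues are [0, 2, 2, 2, 2, 5, 7]; the algebraic connectivity is the second entry, 2. There is one zero in the spectrum, matching the 1 component.

2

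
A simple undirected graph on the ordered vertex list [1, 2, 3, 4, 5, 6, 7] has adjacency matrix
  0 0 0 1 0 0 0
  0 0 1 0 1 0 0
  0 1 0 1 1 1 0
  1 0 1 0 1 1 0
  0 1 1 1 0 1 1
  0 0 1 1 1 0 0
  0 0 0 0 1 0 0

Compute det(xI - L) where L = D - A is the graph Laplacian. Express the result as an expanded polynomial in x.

With the vertex order [1, 2, 3, 4, 5, 6, 7], the degrees are [1, 2, 4, 4, 5, 3, 1], giving D = diag(1, 2, 4, 4, 5, 3, 1) and L = D - A. L has integer entries, so p(x) = det(xI - L) has integer coefficients. Expanding the determinant yields x^7 - 20x^6 + 154x^5 - 572x^4 + 1054x^3 - 900x^2 + 280x. The coefficient of x^6 equals -trace(L) = -20, matching the sum of degrees. The largest eigenvalue, 6.0759, is at most the vertex count 7.

x^7 - 20x^6 + 154x^5 - 572x^4 + 1054x^3 - 900x^2 + 280x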